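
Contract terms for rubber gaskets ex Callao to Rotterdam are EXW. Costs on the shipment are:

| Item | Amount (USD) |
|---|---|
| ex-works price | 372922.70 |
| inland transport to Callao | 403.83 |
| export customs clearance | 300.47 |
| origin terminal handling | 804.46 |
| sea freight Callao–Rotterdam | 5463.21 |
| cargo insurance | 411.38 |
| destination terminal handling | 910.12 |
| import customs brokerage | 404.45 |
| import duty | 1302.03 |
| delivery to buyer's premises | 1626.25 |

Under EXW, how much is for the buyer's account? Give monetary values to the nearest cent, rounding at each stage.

EXW: the seller makes goods available at their premises; the buyer bears all onward costs.
Seller's account: goods 372922.70 = 372922.70
Buyer's account: inland to port 403.83 + export clearance 300.47 + origin terminal 804.46 + freight 5463.21 + insurance 411.38 + destination terminal 910.12 + brokerage 404.45 + duty 1302.03 + delivery 1626.25 = 11626.20

Buyer's account: USD 11626.20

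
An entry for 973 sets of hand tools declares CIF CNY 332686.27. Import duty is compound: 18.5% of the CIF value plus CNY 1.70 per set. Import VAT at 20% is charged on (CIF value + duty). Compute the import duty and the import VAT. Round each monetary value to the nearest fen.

Ad valorem component: 332686.27 × 18.5% = 61546.96
Specific component: 973 × 1.70 = 1654.10
Import duty = 61546.96 + 1654.10 = 63201.06
VAT base = CIF + duty = 332686.27 + 63201.06 = 395887.33
Import VAT = 395887.33 × 20% = 79177.47

Import duty: CNY 63201.06; import VAT: CNY 79177.47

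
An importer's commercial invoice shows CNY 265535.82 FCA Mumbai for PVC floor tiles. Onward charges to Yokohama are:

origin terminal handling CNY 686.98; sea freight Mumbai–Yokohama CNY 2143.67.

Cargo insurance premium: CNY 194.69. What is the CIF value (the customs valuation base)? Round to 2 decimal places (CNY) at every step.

CIF value: CNY 268561.16

CIF = FCA price + pre-shipment costs + freight + insurance
CIF = 265535.82 + 686.98 + 2143.67 + 194.69 = 268561.16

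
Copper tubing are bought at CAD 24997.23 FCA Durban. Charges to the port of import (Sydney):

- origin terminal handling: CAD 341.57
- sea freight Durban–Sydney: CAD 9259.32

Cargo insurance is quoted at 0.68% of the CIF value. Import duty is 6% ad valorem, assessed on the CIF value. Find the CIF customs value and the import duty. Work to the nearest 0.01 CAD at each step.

Let C be the CIF value. C = FCA price + pre-shipment costs + freight + 0.68% × C
C − 0.68% × C = 24997.23 + 341.57 + 9259.32
0.9932 × C = 34598.12
C = 34598.12 / 0.9932 = 34835.00
Insurance premium = 0.68% × 34835.00 = 236.88
Import duty = 34835.00 × 6% = 2090.10

CIF value: CAD 34835.00; import duty: CAD 2090.10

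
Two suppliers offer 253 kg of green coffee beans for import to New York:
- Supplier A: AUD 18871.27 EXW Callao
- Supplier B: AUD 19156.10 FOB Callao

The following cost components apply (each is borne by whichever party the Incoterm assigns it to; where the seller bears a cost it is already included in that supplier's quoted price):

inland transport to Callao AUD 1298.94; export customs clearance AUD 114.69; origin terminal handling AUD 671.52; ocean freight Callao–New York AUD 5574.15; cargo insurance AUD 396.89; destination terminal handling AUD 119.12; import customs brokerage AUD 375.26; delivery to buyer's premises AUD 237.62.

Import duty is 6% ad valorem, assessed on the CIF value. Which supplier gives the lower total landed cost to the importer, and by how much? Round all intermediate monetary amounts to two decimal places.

Supplier B is cheaper by AUD 1908.34

Supplier A (EXW):
CIF value = EXW price + inland to port + export clearance + origin terminal + freight + insurance = 18871.27 + 1298.94 + 114.69 + 671.52 + 5574.15 + 396.89 = 26927.46
Import duty = 26927.46 × 6% = 1615.65
Buyer bears (A): 1298.94 + 114.69 + 671.52 + 5574.15 + 396.89 + 119.12 + 375.26 + 237.62 = 8788.19
Landed cost (A) = invoice 18871.27 + 8788.19 + duty 1615.65 = 29275.11
Supplier B (FOB):
CIF value = FOB price + freight + insurance = 19156.10 + 5574.15 + 396.89 = 25127.14
Import duty = 25127.14 × 6% = 1507.63
Buyer bears (B): 5574.15 + 396.89 + 119.12 + 375.26 + 237.62 = 6703.04
Landed cost (B) = invoice 19156.10 + 6703.04 + duty 1507.63 = 27366.77
Difference = |29275.11 − 27366.77| = 1908.34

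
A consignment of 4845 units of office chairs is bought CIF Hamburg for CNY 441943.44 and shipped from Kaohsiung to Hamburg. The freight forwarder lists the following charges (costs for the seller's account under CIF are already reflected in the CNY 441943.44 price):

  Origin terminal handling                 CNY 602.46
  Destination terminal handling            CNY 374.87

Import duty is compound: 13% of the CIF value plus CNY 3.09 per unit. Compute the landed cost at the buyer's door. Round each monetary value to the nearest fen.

Total landed cost: CNY 514742.01

CIF: the seller pays costs through ocean freight and marine insurance to the destination port.
Already in the invoice (seller's account under CIF): origin terminal — exclude.
The CIF price already equals the CIF value: 441943.44
Ad valorem component: 441943.44 × 13% = 57452.65
Specific component: 4845 × 3.09 = 14971.05
Import duty = 57452.65 + 14971.05 = 72423.70
Buyer bears: destination terminal 374.87 + duty 72423.70 = 72798.57
Landed cost = invoice 441943.44 + 72798.57 = 514742.01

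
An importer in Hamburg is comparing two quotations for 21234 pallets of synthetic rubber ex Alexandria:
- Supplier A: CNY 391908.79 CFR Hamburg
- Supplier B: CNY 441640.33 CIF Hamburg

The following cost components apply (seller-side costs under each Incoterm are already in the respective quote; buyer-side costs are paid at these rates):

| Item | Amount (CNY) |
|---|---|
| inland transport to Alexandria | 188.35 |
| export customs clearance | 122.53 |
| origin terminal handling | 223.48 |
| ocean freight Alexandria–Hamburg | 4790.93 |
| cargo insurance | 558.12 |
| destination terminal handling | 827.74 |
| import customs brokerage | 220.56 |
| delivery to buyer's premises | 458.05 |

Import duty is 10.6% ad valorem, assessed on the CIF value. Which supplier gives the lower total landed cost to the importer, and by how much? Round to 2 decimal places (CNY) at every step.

Supplier A (CFR):
CIF value = CFR price + insurance = 391908.79 + 558.12 = 392466.91
Import duty = 392466.91 × 10.6% = 41601.49
Buyer bears (A): 558.12 + 827.74 + 220.56 + 458.05 = 2064.47
Landed cost (A) = invoice 391908.79 + 2064.47 + duty 41601.49 = 435574.75
Supplier B (CIF):
The CIF price already equals the CIF value: 441640.33
Import duty = 441640.33 × 10.6% = 46813.87
Buyer bears (B): 827.74 + 220.56 + 458.05 = 1506.35
Landed cost (B) = invoice 441640.33 + 1506.35 + duty 46813.87 = 489960.55
Difference = |435574.75 − 489960.55| = 54385.80

Supplier A is cheaper by CNY 54385.80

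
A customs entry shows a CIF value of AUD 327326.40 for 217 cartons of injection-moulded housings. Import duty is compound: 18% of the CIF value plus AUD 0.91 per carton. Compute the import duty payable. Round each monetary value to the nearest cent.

Ad valorem component: 327326.40 × 18% = 58918.75
Specific component: 217 × 0.91 = 197.47
Import duty = 58918.75 + 197.47 = 59116.22

Import duty: AUD 59116.22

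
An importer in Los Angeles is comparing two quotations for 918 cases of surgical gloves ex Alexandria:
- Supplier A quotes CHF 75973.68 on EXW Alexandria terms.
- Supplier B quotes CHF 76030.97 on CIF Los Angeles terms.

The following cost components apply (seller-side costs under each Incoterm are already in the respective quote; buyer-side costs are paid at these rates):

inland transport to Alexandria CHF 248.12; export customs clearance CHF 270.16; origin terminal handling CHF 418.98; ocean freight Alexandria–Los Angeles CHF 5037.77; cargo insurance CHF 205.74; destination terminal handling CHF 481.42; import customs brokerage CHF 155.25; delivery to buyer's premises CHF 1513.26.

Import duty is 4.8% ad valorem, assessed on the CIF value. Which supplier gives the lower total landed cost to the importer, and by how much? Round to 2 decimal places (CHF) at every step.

Supplier B is cheaper by CHF 6417.40

Supplier A (EXW):
CIF value = EXW price + inland to port + export clearance + origin terminal + freight + insurance = 75973.68 + 248.12 + 270.16 + 418.98 + 5037.77 + 205.74 = 82154.45
Import duty = 82154.45 × 4.8% = 3943.41
Buyer bears (A): 248.12 + 270.16 + 418.98 + 5037.77 + 205.74 + 481.42 + 155.25 + 1513.26 = 8330.70
Landed cost (A) = invoice 75973.68 + 8330.70 + duty 3943.41 = 88247.79
Supplier B (CIF):
The CIF price already equals the CIF value: 76030.97
Import duty = 76030.97 × 4.8% = 3649.49
Buyer bears (B): 481.42 + 155.25 + 1513.26 = 2149.93
Landed cost (B) = invoice 76030.97 + 2149.93 + duty 3649.49 = 81830.39
Difference = |88247.79 − 81830.39| = 6417.40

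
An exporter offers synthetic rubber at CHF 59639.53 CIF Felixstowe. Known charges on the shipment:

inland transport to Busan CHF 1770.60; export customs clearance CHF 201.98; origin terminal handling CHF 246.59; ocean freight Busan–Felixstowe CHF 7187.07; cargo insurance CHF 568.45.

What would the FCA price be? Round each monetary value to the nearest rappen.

Not relevant to the conversion: export clearance, inland to port — on the seller under both CIF and FCA; already in the CIF price and stays in the FCA price.
From CIF to FCA, the seller no longer bears: origin terminal, freight, insurance.
FCA price = 59639.53 − 246.59 − 7187.07 − 568.45 = 51637.42

FCA price: CHF 51637.42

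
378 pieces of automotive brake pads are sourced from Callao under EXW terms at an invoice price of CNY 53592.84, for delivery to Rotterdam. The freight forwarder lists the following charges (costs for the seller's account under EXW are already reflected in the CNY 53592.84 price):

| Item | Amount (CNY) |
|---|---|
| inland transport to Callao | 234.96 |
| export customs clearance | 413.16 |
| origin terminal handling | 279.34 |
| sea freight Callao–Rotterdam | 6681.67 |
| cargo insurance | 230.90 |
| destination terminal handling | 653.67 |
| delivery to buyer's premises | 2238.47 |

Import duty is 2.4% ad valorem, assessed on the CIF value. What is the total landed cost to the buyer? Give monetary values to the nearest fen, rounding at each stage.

EXW: the seller makes goods available at their premises; the buyer bears all onward costs.
CIF value = EXW price + inland to port + export clearance + origin terminal + freight + insurance = 53592.84 + 234.96 + 413.16 + 279.34 + 6681.67 + 230.90 = 61432.87
Import duty = 61432.87 × 2.4% = 1474.39
Buyer bears: inland to port 234.96 + export clearance 413.16 + origin terminal 279.34 + freight 6681.67 + insurance 230.90 + destination terminal 653.67 + delivery 2238.47 + duty 1474.39 = 12206.56
Landed cost = invoice 53592.84 + 12206.56 = 65799.40

Total landed cost: CNY 65799.40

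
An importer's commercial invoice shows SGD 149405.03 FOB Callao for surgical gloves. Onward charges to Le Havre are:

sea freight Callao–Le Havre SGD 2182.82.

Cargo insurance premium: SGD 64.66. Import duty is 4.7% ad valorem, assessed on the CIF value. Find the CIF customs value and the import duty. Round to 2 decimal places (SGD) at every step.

CIF = FOB price + freight + insurance
CIF = 149405.03 + 2182.82 + 64.66 = 151652.51
Import duty = 151652.51 × 4.7% = 7127.67

CIF value: SGD 151652.51; import duty: SGD 7127.67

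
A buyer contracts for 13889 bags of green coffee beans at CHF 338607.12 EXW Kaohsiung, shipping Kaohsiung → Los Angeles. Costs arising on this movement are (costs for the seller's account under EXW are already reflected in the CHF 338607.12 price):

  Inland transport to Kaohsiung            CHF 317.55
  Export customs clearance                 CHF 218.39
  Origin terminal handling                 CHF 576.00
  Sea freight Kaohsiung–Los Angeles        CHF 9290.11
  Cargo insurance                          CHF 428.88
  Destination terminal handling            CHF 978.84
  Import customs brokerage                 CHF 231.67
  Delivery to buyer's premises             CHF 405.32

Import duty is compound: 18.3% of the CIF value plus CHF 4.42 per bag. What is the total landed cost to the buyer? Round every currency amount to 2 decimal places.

Total landed cost: CHF 476390.42

EXW: the seller makes goods available at their premises; the buyer bears all onward costs.
CIF value = EXW price + inland to port + export clearance + origin terminal + freight + insurance = 338607.12 + 317.55 + 218.39 + 576.00 + 9290.11 + 428.88 = 349438.05
Ad valorem component: 349438.05 × 18.3% = 63947.16
Specific component: 13889 × 4.42 = 61389.38
Import duty = 63947.16 + 61389.38 = 125336.54
Buyer bears: inland to port 317.55 + export clearance 218.39 + origin terminal 576.00 + freight 9290.11 + insurance 428.88 + destination terminal 978.84 + brokerage 231.67 + delivery 405.32 + duty 125336.54 = 137783.30
Landed cost = invoice 338607.12 + 137783.30 = 476390.42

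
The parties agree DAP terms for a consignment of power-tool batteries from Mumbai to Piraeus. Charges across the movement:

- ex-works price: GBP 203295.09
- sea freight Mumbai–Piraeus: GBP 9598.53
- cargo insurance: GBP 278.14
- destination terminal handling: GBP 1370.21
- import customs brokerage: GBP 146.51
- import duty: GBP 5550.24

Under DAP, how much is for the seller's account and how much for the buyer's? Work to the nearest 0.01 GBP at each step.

Seller: GBP 214541.97; buyer: GBP 5696.75

DAP: the seller bears all costs to the named destination except import duty and clearance.
Seller's account: goods 203295.09 + freight 9598.53 + insurance 278.14 + destination terminal 1370.21 = 214541.97
Buyer's account: brokerage 146.51 + duty 5550.24 = 5696.75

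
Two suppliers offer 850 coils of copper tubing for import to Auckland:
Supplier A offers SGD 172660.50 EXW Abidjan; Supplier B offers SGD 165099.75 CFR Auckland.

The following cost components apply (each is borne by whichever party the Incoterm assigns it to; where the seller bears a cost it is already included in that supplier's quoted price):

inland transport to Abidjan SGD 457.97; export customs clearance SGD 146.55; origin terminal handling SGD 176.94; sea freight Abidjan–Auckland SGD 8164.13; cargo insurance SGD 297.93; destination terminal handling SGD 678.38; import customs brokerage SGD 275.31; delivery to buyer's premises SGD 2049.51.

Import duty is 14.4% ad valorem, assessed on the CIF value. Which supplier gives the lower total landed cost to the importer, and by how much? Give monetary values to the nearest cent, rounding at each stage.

Supplier A (EXW):
CIF value = EXW price + inland to port + export clearance + origin terminal + freight + insurance = 172660.50 + 457.97 + 146.55 + 176.94 + 8164.13 + 297.93 = 181904.02
Import duty = 181904.02 × 14.4% = 26194.18
Buyer bears (A): 457.97 + 146.55 + 176.94 + 8164.13 + 297.93 + 678.38 + 275.31 + 2049.51 = 12246.72
Landed cost (A) = invoice 172660.50 + 12246.72 + duty 26194.18 = 211101.40
Supplier B (CFR):
CIF value = CFR price + insurance = 165099.75 + 297.93 = 165397.68
Import duty = 165397.68 × 14.4% = 23817.27
Buyer bears (B): 297.93 + 678.38 + 275.31 + 2049.51 = 3301.13
Landed cost (B) = invoice 165099.75 + 3301.13 + duty 23817.27 = 192218.15
Difference = |211101.40 − 192218.15| = 18883.25

Supplier B is cheaper by SGD 18883.25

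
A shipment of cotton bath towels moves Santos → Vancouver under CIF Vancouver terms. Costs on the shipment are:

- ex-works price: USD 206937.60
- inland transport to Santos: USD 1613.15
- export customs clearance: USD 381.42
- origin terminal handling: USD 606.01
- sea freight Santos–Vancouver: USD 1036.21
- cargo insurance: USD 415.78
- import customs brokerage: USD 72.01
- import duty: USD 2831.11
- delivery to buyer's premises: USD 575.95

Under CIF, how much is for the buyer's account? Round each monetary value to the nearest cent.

Buyer's account: USD 3479.07

CIF: the seller pays costs through ocean freight and marine insurance to the destination port.
Seller's account: goods 206937.60 + inland to port 1613.15 + export clearance 381.42 + origin terminal 606.01 + freight 1036.21 + insurance 415.78 = 210990.17
Buyer's account: brokerage 72.01 + duty 2831.11 + delivery 575.95 = 3479.07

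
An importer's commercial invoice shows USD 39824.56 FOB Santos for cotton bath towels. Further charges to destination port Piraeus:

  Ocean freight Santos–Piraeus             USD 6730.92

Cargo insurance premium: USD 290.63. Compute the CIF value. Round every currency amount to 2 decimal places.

CIF = FOB price + freight + insurance
CIF = 39824.56 + 6730.92 + 290.63 = 46846.11

CIF value: USD 46846.11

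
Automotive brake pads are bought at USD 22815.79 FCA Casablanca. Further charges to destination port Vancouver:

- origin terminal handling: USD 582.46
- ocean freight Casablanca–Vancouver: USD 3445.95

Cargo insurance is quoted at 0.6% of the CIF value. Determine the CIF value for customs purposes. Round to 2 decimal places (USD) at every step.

Let C be the CIF value. C = FCA price + pre-shipment costs + freight + 0.6% × C
C − 0.6% × C = 22815.79 + 582.46 + 3445.95
0.994 × C = 26844.20
C = 26844.20 / 0.994 = 27006.24
Insurance premium = 0.6% × 27006.24 = 162.04

CIF value: USD 27006.24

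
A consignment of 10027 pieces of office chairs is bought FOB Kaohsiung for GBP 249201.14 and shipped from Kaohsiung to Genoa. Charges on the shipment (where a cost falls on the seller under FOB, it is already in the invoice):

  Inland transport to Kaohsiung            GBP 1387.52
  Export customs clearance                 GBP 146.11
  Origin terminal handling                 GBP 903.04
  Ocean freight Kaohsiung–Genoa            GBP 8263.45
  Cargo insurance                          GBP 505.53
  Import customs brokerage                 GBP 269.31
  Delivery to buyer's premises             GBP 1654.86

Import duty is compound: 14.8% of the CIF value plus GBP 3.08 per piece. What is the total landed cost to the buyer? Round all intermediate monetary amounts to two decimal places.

FOB: the seller bears costs until goods are on board at the origin port; the buyer bears freight, insurance and all costs thereafter.
Already in the invoice (seller's account under FOB): inland to port, export clearance, origin terminal — exclude.
CIF value = FOB price + freight + insurance = 249201.14 + 8263.45 + 505.53 = 257970.12
Ad valorem component: 257970.12 × 14.8% = 38179.58
Specific component: 10027 × 3.08 = 30883.16
Import duty = 38179.58 + 30883.16 = 69062.74
Buyer bears: freight 8263.45 + insurance 505.53 + brokerage 269.31 + delivery 1654.86 + duty 69062.74 = 79755.89
Landed cost = invoice 249201.14 + 79755.89 = 328957.03

Total landed cost: GBP 328957.03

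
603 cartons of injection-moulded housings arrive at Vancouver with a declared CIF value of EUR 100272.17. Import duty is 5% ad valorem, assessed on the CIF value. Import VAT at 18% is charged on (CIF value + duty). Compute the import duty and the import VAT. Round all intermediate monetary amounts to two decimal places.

Import duty: EUR 5013.61; import VAT: EUR 18951.44

Import duty = 100272.17 × 5% = 5013.61
VAT base = CIF + duty = 100272.17 + 5013.61 = 105285.78
Import VAT = 105285.78 × 18% = 18951.44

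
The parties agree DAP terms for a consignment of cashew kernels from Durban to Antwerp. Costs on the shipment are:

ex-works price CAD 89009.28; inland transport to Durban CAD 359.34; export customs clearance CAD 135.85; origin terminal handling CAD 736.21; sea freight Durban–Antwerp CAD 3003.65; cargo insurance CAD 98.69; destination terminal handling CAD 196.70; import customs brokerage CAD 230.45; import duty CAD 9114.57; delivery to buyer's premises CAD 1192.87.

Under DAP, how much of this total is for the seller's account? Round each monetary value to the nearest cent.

DAP: the seller bears all costs to the named destination except import duty and clearance.
Seller's account: goods 89009.28 + inland to port 359.34 + export clearance 135.85 + origin terminal 736.21 + freight 3003.65 + insurance 98.69 + destination terminal 196.70 + delivery 1192.87 = 94732.59
Buyer's account: brokerage 230.45 + duty 9114.57 = 9345.02

Seller's account: CAD 94732.59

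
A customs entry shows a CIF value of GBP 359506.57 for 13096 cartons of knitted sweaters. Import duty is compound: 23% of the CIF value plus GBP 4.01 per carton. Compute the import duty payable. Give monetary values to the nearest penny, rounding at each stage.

Import duty: GBP 135201.47

Ad valorem component: 359506.57 × 23% = 82686.51
Specific component: 13096 × 4.01 = 52514.96
Import duty = 82686.51 + 52514.96 = 135201.47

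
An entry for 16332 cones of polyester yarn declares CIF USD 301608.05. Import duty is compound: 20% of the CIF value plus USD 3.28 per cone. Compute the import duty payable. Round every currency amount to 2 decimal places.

Ad valorem component: 301608.05 × 20% = 60321.61
Specific component: 16332 × 3.28 = 53568.96
Import duty = 60321.61 + 53568.96 = 113890.57

Import duty: USD 113890.57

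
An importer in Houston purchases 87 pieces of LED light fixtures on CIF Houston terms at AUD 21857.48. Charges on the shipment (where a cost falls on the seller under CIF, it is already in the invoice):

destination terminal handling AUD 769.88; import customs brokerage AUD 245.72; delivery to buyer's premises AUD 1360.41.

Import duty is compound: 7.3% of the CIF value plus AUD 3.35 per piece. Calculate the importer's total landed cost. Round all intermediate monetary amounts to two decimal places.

CIF: the seller pays costs through ocean freight and marine insurance to the destination port.
The CIF price already equals the CIF value: 21857.48
Ad valorem component: 21857.48 × 7.3% = 1595.60
Specific component: 87 × 3.35 = 291.45
Import duty = 1595.60 + 291.45 = 1887.05
Buyer bears: destination terminal 769.88 + brokerage 245.72 + delivery 1360.41 + duty 1887.05 = 4263.06
Landed cost = invoice 21857.48 + 4263.06 = 26120.54

Total landed cost: AUD 26120.54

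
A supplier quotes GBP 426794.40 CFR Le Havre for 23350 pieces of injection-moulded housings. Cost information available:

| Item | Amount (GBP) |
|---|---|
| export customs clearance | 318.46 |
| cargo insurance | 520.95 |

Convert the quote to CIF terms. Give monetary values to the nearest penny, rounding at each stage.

Not relevant to the conversion: export clearance — on the seller under both CFR and CIF; already in the CFR price and stays in the CIF price.
From CFR to CIF, the seller additionally bears: insurance.
CIF price = 426794.40 + 520.95 = 427315.35

CIF price: GBP 427315.35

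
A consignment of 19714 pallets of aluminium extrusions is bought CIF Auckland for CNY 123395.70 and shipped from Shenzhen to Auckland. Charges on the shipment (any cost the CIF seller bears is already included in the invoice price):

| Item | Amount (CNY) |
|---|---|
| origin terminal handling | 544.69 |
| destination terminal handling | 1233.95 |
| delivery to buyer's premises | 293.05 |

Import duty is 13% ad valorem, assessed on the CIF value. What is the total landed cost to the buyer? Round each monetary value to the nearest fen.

CIF: the seller pays costs through ocean freight and marine insurance to the destination port.
Already in the invoice (seller's account under CIF): origin terminal — exclude.
The CIF price already equals the CIF value: 123395.70
Import duty = 123395.70 × 13% = 16041.44
Buyer bears: destination terminal 1233.95 + delivery 293.05 + duty 16041.44 = 17568.44
Landed cost = invoice 123395.70 + 17568.44 = 140964.14

Total landed cost: CNY 140964.14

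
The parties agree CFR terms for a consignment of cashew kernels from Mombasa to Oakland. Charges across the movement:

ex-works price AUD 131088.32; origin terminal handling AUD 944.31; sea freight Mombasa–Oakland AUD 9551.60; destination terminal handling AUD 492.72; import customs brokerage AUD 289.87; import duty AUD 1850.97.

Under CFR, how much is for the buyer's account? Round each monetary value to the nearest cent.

Buyer's account: AUD 2633.56

CFR: the seller pays costs through ocean freight to the destination port, but not insurance.
Seller's account: goods 131088.32 + origin terminal 944.31 + freight 9551.60 = 141584.23
Buyer's account: destination terminal 492.72 + brokerage 289.87 + duty 1850.97 = 2633.56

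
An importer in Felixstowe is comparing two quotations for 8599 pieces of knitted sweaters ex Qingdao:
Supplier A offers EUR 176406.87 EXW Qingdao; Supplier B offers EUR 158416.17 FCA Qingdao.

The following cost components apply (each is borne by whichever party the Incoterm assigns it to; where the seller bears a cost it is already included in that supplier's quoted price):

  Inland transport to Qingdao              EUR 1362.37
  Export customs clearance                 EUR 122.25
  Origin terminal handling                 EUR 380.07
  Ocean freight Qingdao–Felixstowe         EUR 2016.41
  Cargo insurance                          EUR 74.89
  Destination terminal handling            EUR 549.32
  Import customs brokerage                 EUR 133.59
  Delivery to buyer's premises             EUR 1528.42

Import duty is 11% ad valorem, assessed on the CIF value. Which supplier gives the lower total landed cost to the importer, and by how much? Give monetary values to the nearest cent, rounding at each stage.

Supplier A (EXW):
CIF value = EXW price + inland to port + export clearance + origin terminal + freight + insurance = 176406.87 + 1362.37 + 122.25 + 380.07 + 2016.41 + 74.89 = 180362.86
Import duty = 180362.86 × 11% = 19839.91
Buyer bears (A): 1362.37 + 122.25 + 380.07 + 2016.41 + 74.89 + 549.32 + 133.59 + 1528.42 = 6167.32
Landed cost (A) = invoice 176406.87 + 6167.32 + duty 19839.91 = 202414.10
Supplier B (FCA):
CIF value = FCA price + origin terminal + freight + insurance = 158416.17 + 380.07 + 2016.41 + 74.89 = 160887.54
Import duty = 160887.54 × 11% = 17697.63
Buyer bears (B): 380.07 + 2016.41 + 74.89 + 549.32 + 133.59 + 1528.42 = 4682.70
Landed cost (B) = invoice 158416.17 + 4682.70 + duty 17697.63 = 180796.50
Difference = |202414.10 − 180796.50| = 21617.60

Supplier B is cheaper by EUR 21617.60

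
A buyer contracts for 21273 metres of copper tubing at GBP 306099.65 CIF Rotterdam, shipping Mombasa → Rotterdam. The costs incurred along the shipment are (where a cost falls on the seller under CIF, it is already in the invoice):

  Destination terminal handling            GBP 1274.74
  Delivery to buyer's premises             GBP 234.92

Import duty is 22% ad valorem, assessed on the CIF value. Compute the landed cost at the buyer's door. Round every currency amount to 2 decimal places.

Total landed cost: GBP 374951.23

CIF: the seller pays costs through ocean freight and marine insurance to the destination port.
The CIF price already equals the CIF value: 306099.65
Import duty = 306099.65 × 22% = 67341.92
Buyer bears: destination terminal 1274.74 + delivery 234.92 + duty 67341.92 = 68851.58
Landed cost = invoice 306099.65 + 68851.58 = 374951.23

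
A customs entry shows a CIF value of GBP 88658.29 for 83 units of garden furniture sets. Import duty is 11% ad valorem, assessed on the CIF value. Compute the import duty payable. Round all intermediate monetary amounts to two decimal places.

Import duty: GBP 9752.41

Import duty = 88658.29 × 11% = 9752.41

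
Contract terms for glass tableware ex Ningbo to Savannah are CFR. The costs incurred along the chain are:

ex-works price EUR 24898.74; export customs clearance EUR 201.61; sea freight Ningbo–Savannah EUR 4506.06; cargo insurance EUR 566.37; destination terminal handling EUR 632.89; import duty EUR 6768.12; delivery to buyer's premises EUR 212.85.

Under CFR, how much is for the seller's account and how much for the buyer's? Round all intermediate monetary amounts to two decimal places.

Seller: EUR 29606.41; buyer: EUR 8180.23

CFR: the seller pays costs through ocean freight to the destination port, but not insurance.
Seller's account: goods 24898.74 + export clearance 201.61 + freight 4506.06 = 29606.41
Buyer's account: insurance 566.37 + destination terminal 632.89 + duty 6768.12 + delivery 212.85 = 8180.23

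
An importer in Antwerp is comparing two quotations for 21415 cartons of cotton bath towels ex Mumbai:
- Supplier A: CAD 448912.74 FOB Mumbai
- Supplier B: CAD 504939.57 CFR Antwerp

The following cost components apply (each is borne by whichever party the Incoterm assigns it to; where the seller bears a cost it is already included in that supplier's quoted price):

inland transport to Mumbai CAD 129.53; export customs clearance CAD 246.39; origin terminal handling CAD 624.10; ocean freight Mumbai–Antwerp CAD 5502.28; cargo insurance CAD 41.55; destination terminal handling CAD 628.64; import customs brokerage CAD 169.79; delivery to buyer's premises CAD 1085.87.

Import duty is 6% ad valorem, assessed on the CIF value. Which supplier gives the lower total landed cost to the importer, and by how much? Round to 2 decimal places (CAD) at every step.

Supplier A is cheaper by CAD 53556.03

Supplier A (FOB):
CIF value = FOB price + freight + insurance = 448912.74 + 5502.28 + 41.55 = 454456.57
Import duty = 454456.57 × 6% = 27267.39
Buyer bears (A): 5502.28 + 41.55 + 628.64 + 169.79 + 1085.87 = 7428.13
Landed cost (A) = invoice 448912.74 + 7428.13 + duty 27267.39 = 483608.26
Supplier B (CFR):
CIF value = CFR price + insurance = 504939.57 + 41.55 = 504981.12
Import duty = 504981.12 × 6% = 30298.87
Buyer bears (B): 41.55 + 628.64 + 169.79 + 1085.87 = 1925.85
Landed cost (B) = invoice 504939.57 + 1925.85 + duty 30298.87 = 537164.29
Difference = |483608.26 − 537164.29| = 53556.03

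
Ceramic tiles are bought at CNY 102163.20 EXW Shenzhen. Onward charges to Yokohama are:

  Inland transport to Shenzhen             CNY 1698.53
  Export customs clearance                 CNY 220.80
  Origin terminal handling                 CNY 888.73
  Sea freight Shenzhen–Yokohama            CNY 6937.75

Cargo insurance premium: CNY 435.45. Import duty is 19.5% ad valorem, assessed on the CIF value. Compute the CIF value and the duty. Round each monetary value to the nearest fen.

CIF value: CNY 112344.46; import duty: CNY 21907.17

CIF = EXW price + pre-shipment costs + freight + insurance
CIF = 102163.20 + 1698.53 + 220.80 + 888.73 + 6937.75 + 435.45 = 112344.46
Import duty = 112344.46 × 19.5% = 21907.17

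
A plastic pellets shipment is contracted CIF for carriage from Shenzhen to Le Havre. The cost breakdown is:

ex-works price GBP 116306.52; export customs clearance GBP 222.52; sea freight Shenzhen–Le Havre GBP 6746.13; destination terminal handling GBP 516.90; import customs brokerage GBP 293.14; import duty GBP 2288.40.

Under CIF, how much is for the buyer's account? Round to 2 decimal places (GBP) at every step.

Buyer's account: GBP 3098.44

CIF: the seller pays costs through ocean freight and marine insurance to the destination port.
Seller's account: goods 116306.52 + export clearance 222.52 + freight 6746.13 = 123275.17
Buyer's account: destination terminal 516.90 + brokerage 293.14 + duty 2288.40 = 3098.44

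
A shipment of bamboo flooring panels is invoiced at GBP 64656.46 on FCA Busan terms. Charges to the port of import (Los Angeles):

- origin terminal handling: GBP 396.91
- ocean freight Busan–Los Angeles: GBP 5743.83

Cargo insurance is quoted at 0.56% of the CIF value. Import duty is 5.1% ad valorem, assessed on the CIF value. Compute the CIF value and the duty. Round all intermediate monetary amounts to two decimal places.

Let C be the CIF value. C = FCA price + pre-shipment costs + freight + 0.56% × C
C − 0.56% × C = 64656.46 + 396.91 + 5743.83
0.9944 × C = 70797.20
C = 70797.20 / 0.9944 = 71195.90
Insurance premium = 0.56% × 71195.90 = 398.70
Import duty = 71195.90 × 5.1% = 3630.99

CIF value: GBP 71195.90; import duty: GBP 3630.99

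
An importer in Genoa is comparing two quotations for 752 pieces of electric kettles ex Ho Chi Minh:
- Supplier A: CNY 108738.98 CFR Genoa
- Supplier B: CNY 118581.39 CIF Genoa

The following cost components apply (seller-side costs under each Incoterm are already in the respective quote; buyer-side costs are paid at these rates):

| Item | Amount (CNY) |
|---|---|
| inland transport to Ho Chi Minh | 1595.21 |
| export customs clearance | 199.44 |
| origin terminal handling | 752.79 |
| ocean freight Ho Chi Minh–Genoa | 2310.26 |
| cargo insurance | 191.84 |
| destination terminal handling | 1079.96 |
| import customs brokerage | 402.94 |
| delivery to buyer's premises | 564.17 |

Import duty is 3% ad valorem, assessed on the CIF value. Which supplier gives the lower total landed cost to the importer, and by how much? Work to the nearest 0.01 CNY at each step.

Supplier A (CFR):
CIF value = CFR price + insurance = 108738.98 + 191.84 = 108930.82
Import duty = 108930.82 × 3% = 3267.92
Buyer bears (A): 191.84 + 1079.96 + 402.94 + 564.17 = 2238.91
Landed cost (A) = invoice 108738.98 + 2238.91 + duty 3267.92 = 114245.81
Supplier B (CIF):
The CIF price already equals the CIF value: 118581.39
Import duty = 118581.39 × 3% = 3557.44
Buyer bears (B): 1079.96 + 402.94 + 564.17 = 2047.07
Landed cost (B) = invoice 118581.39 + 2047.07 + duty 3557.44 = 124185.90
Difference = |114245.81 − 124185.90| = 9940.09

Supplier A is cheaper by CNY 9940.09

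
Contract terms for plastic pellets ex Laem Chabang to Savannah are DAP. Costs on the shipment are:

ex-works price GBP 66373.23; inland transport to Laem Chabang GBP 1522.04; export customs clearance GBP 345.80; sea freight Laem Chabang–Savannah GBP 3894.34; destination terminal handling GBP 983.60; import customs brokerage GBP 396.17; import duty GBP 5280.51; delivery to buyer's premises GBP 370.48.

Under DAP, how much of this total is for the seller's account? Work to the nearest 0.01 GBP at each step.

Seller's account: GBP 73489.49

DAP: the seller bears all costs to the named destination except import duty and clearance.
Seller's account: goods 66373.23 + inland to port 1522.04 + export clearance 345.80 + freight 3894.34 + destination terminal 983.60 + delivery 370.48 = 73489.49
Buyer's account: brokerage 396.17 + duty 5280.51 = 5676.68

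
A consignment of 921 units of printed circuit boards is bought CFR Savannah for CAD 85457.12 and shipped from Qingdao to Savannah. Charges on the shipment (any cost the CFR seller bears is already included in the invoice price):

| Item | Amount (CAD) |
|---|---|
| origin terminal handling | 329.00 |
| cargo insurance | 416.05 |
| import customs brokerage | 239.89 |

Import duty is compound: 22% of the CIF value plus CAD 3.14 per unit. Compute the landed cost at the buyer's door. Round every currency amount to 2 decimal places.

Total landed cost: CAD 107897.10

CFR: the seller pays costs through ocean freight to the destination port, but not insurance.
Already in the invoice (seller's account under CFR): origin terminal — exclude.
CIF value = CFR price + insurance = 85457.12 + 416.05 = 85873.17
Ad valorem component: 85873.17 × 22% = 18892.10
Specific component: 921 × 3.14 = 2891.94
Import duty = 18892.10 + 2891.94 = 21784.04
Buyer bears: insurance 416.05 + brokerage 239.89 + duty 21784.04 = 22439.98
Landed cost = invoice 85457.12 + 22439.98 = 107897.10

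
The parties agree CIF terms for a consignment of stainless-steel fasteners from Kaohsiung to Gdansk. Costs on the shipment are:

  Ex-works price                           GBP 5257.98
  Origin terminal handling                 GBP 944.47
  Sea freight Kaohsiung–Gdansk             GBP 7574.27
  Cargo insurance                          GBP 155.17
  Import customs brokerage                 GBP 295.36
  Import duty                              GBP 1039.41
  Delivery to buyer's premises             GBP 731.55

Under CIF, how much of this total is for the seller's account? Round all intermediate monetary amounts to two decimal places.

CIF: the seller pays costs through ocean freight and marine insurance to the destination port.
Seller's account: goods 5257.98 + origin terminal 944.47 + freight 7574.27 + insurance 155.17 = 13931.89
Buyer's account: brokerage 295.36 + duty 1039.41 + delivery 731.55 = 2066.32

Seller's account: GBP 13931.89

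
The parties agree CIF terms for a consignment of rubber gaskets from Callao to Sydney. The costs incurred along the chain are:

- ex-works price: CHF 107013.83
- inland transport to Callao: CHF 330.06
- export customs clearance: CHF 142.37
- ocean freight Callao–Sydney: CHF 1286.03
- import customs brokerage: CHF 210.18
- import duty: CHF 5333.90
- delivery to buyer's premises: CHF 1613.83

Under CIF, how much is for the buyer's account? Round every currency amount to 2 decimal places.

Buyer's account: CHF 7157.91

CIF: the seller pays costs through ocean freight and marine insurance to the destination port.
Seller's account: goods 107013.83 + inland to port 330.06 + export clearance 142.37 + freight 1286.03 = 108772.29
Buyer's account: brokerage 210.18 + duty 5333.90 + delivery 1613.83 = 7157.91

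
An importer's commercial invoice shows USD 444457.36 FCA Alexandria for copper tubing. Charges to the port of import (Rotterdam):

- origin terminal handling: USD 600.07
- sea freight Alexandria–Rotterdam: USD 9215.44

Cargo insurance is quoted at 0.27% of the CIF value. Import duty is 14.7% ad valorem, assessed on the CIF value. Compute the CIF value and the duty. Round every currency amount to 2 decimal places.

CIF value: USD 455502.73; import duty: USD 66958.90

Let C be the CIF value. C = FCA price + pre-shipment costs + freight + 0.27% × C
C − 0.27% × C = 444457.36 + 600.07 + 9215.44
0.9973 × C = 454272.87
C = 454272.87 / 0.9973 = 455502.73
Insurance premium = 0.27% × 455502.73 = 1229.86
Import duty = 455502.73 × 14.7% = 66958.90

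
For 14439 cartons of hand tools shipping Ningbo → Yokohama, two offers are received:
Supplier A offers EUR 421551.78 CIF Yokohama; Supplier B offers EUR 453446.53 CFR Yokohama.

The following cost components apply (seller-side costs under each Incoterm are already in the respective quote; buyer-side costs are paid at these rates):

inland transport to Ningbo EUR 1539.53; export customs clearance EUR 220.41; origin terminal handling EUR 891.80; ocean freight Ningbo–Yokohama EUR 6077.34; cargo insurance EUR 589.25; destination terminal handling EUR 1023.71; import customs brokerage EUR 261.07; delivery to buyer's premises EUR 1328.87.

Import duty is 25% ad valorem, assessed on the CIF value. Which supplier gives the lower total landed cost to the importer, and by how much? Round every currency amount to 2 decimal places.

Supplier A (CIF):
The CIF price already equals the CIF value: 421551.78
Import duty = 421551.78 × 25% = 105387.95
Buyer bears (A): 1023.71 + 261.07 + 1328.87 = 2613.65
Landed cost (A) = invoice 421551.78 + 2613.65 + duty 105387.95 = 529553.38
Supplier B (CFR):
CIF value = CFR price + insurance = 453446.53 + 589.25 = 454035.78
Import duty = 454035.78 × 25% = 113508.95
Buyer bears (B): 589.25 + 1023.71 + 261.07 + 1328.87 = 3202.90
Landed cost (B) = invoice 453446.53 + 3202.90 + duty 113508.95 = 570158.38
Difference = |529553.38 − 570158.38| = 40605.00

Supplier A is cheaper by EUR 40605.00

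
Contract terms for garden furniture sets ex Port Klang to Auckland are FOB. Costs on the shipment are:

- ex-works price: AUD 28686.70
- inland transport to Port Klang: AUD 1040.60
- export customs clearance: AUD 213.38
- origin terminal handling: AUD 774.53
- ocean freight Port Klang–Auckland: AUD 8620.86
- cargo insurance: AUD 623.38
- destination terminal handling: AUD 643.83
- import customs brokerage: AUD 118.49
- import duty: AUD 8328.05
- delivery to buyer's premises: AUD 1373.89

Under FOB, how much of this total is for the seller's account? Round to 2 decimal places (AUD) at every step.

Seller's account: AUD 30715.21

FOB: the seller bears costs until goods are on board at the origin port; the buyer bears freight, insurance and all costs thereafter.
Seller's account: goods 28686.70 + inland to port 1040.60 + export clearance 213.38 + origin terminal 774.53 = 30715.21
Buyer's account: freight 8620.86 + insurance 623.38 + destination terminal 643.83 + brokerage 118.49 + duty 8328.05 + delivery 1373.89 = 19708.50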